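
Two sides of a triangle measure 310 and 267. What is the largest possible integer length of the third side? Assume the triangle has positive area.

576

The third side must be less than 310 + 267 = 577.
The largest integer below 577 is 576.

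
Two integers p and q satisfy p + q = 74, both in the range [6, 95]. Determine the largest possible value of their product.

1369

With p + q fixed, pq peaks when the two are closest together.
Taking p = 37 and q = 37 (both in [6, 95]) gives pq = 1369.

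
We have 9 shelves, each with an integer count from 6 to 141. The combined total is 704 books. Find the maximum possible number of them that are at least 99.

6

Suppose k of them are at least 99. Those contribute at least 99 each and the other 9 − k at least 6 each.
So the total is at least 99k + 6(9 − k) = 54 + 93k. This must be ≤ 704, giving k ≤ 6.
k = 6 is achieved by 6 values at 99 and 3 at 6, total 612; add 92 to one value (staying below 99) to reach 704.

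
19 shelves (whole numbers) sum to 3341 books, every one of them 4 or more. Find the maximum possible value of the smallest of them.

If every one of the 19 were at least 176, the total would be at least 19 × 176 = 3344 > 3341.
Equality holds with 3 values of 175 and 16 values of 176.

175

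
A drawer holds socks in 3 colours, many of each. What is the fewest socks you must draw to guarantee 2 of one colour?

4

In the worst case you draw 1 of each of the 3 colours: 3 × 1 = 3.
One more forces 2 of some colour, so 3 + 1 = 4.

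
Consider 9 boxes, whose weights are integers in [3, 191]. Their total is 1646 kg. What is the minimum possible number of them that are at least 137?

8

Each value short of 137 is at most 136, costing at least 191 − 136 = 55 against the maximum total of 1719.
We can afford to lose at most 1719 − 1646 = 73, so at most ⌊73/55⌋ = 1 fall short, and at least 8 are ≥ 137.
Exactly 8 works: 8 values at 191 and 1 at 136 total 1664; lower one of the high values by 18 (still ≥ 137) to hit 1646.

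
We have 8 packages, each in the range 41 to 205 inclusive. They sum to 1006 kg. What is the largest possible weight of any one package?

To make one package as large as possible, make the other 7 as small as possible.
The other 7 contribute at least 7 × 41 = 287, leaving at most 1006 − 287 = 719.
But each package is capped at 205, so the maximum is 205.
Achievable: one at 205 and the other 7 totalling 801, which fits since 7 × 41 ≤ 801 ≤ 7 × 205.

205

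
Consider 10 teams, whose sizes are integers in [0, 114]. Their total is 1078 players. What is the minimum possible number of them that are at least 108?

If only k of them are at least 108, the other 10 − k are at most 107, so the total is at most k·114 + (10 − k)·107.
This must reach 1078, so k·114 + (10 − k)·107 ≥ 1078, giving k ≥ 2.
Exactly 2 works: 2 values at 114 and 8 at 107 total 1084; lower one of the high values by 6 (still ≥ 108) to hit 1078.

2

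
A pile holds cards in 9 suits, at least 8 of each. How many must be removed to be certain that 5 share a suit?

In the worst case you draw 4 of each of the 9 suits: 9 × 4 = 36.
One more forces 5 of some suit, so 36 + 1 = 37.

37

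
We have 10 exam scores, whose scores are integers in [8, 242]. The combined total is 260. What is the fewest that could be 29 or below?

If only k of them are at most 29, the other 10 − k are at least 30, so the total is at least (10 − k)·30 + k·8.
This is ≤ 260, so (10 − k)·30 + 8k ≤ 260, which gives k ≥ 2.
Exactly 2 works: 2 values at 8 and 8 at 30 total 256; raise one of the low values by 4 (still ≤ 29) to hit 260.

2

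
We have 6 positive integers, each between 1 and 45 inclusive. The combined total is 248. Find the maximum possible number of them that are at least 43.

5

If k of the values are ≥ 43, the total is ≥ 43k + 1(6 − k).
Setting 43k + 1(6 − k) ≤ 248 gives 42k ≤ 242, so k ≤ 5.
k = 5 is achieved by 5 values at 43 and 1 at 1, total 216; add 32 to one value (staying below 43) to reach 248.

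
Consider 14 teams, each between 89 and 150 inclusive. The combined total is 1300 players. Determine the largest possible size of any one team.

Maximizing one value means minimizing the remaining 13.
The other 13 contribute at least 13 × 89 = 1157, leaving at most 1300 − 1157 = 143.
Since 143 ≤ 150, this is achievable: one at 143 and 13 at 89.

143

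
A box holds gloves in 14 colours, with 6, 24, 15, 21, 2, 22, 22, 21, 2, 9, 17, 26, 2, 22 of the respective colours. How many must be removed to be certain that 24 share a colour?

In the worst case you take as many as possible of each colour without reaching 24: 6 + 23 + 15 + 21 + 2 + 22 + 22 + 21 + 2 + 9 + 17 + 23 + 2 + 22 = 207.
The next one must give 24 of some colour, so 207 + 1 = 208.

208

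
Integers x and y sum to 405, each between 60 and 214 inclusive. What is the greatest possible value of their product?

41006

xy = x(405 − x) is maximized when x is as near 405/2 as the bounds allow.
Taking x = 202 and y = 203 (both in [60, 214]) gives xy = 41006.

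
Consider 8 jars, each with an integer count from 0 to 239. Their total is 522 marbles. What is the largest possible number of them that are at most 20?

Each value at 20 or below falls at least 239 − 20 = 219 short of the ceiling 239.
The ceiling total is 8 × 239 = 1912, and we need 522, so at most ⌊(1912 − 522)/219⌋ = 6 can be that low.
k = 6 is achieved by 6 values at 20 and 2 at 239, total 598; lower one of the 239's by 76 (still > 20) to reach 522.

6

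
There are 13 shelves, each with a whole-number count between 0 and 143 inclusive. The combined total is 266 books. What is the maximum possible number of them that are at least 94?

With k values at 94 or above and the rest at least 0, the sum is at least 0 + 94k.
Since the sum is 266, we need 94k ≤ 266, i.e. k ≤ 2.
k = 2 is achieved by 2 values at 94 and 11 at 0, total 188; add 78 to one value (staying below 94) to reach 266.

2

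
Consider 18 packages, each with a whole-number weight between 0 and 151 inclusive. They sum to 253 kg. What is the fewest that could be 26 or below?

9

Each value above 26 is at least 27, contributing at least 27 − 0 = 27 above the floor 0.
The sum exceeds the floor total 0 by 253, so at most ⌊253/27⌋ = 9 exceed 26, and at least 9 are ≤ 26.
Exactly 9 works: 9 values at 0 and 9 at 27 total 243; raise one of the low values by 10 (still ≤ 26) to hit 253.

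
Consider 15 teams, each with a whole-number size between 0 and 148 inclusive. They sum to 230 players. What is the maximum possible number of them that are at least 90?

Suppose k of them are at least 90. Those contribute at least 90 each and the other 15 − k at least 0 each.
So the total is at least 90k + 0(15 − k) = 0 + 90k. This must be ≤ 230, giving k ≤ 2.
k = 2 is achieved by 2 values at 90 and 13 at 0, total 180; add 50 to one value (staying below 90) to reach 230.

2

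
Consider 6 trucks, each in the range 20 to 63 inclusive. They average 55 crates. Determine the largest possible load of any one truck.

To make one truck as large as possible, make the other 5 as small as possible.
The total is 6 × 55 = 330.
The other 5 contribute at least 5 × 20 = 100, leaving at most 330 − 100 = 230.
But each truck is capped at 63, so the maximum is 63.
Achievable: one at 63 and the other 5 totalling 267, which fits since 5 × 20 ≤ 267 ≤ 5 × 63.

63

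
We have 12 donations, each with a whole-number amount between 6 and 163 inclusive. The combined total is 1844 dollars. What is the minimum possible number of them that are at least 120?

10

Suppose at most 12 − j of them reach 120; then j values are ≤ 119 and the rest ≤ 163.
The total is then ≤ 119·j + 163·(12 − j) = 1956 − 44j. For this to be ≥ 1844 we need j ≤ 2, so at least 12 − 2 = 10 must reach 120.
Exactly 10 works: 10 values at 163 and 2 at 119 total 1868; lower one of the high values by 24 (still ≥ 120) to hit 1844.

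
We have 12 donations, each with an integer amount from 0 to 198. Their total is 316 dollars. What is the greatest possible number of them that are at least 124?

2

If k of the values are ≥ 124, the total is ≥ 124k + 0(12 − k).
Setting 124k + 0(12 − k) ≤ 316 gives 124k ≤ 316, so k ≤ 2.
k = 2 is achieved by 2 values at 124 and 10 at 0, total 248; add 68 to one value (staying below 124) to reach 316.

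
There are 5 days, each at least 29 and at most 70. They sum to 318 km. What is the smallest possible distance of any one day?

38

To make one day as small as possible, make the other 4 as large as possible.
The other 4 contribute at most 4 × 70 = 280, leaving at least 318 − 280 = 38.
Since 38 ≥ 29, this is achievable: one at 38 and 4 at 70.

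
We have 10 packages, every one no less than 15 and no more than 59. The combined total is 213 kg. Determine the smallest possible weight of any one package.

15

Minimizing one value means maximizing the remaining 9.
The other 9 can take up 9 × 59 = 531 ≥ 213 − 15, so one package can sit at its floor of 15.
Achievable: one at 15 and the other 9 totalling 198, which fits since 9 × 15 ≤ 198 ≤ 9 × 59.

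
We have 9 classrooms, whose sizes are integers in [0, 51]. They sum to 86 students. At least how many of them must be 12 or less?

3

If only k of them are at most 12, the other 9 − k are at least 13, so the total is at least (9 − k)·13 + k·0.
This is ≤ 86, so (9 − k)·13 + 0k ≤ 86, which gives k ≥ 3.
Exactly 3 works: 3 values at 0 and 6 at 13 total 78; raise one of the low values by 8 (still ≤ 12) to hit 86.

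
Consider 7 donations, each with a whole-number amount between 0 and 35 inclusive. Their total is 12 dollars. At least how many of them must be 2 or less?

3

If only k of them are at most 2, the other 7 − k are at least 3, so the total is at least (7 − k)·3 + k·0.
This is ≤ 12, so (7 − k)·3 + 0k ≤ 12, which gives k ≥ 3.
Exactly 3 works: 3 values at 0 and 4 at 3 total 12.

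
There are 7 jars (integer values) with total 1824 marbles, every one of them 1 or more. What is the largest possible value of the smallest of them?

The 7 values sum to 1824, so their minimum is at most ⌊1824/7⌋ = 260.
Achievable: 3 of them at 260 and 4 at 261 total 1824.

260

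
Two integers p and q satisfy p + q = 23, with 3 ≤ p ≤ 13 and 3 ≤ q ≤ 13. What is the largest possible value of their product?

With p + q fixed, pq peaks when the two are closest together.
Taking p = 11 and q = 12 (both in [3, 13]) gives pq = 132.

132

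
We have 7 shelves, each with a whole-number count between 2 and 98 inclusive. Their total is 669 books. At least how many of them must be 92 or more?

Each value short of 92 is at most 91, costing at least 98 − 91 = 7 against the maximum total of 686.
We can afford to lose at most 686 − 669 = 17, so at most ⌊17/7⌋ = 2 fall short, and at least 5 are ≥ 92.
Exactly 5 works: 5 values at 98 and 2 at 91 total 672; lower one of the high values by 3 (still ≥ 92) to hit 669.

5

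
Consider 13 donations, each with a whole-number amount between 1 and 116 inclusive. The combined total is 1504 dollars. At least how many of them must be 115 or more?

Suppose at most 13 − j of them reach 115; then j values are ≤ 114 and the rest ≤ 116.
The total is then ≤ 114·j + 116·(13 − j) = 1508 − 2j. For this to be ≥ 1504 we need j ≤ 2, so at least 13 − 2 = 11 must reach 115.
Exactly 11 works: 11 values at 116 and 2 at 114 total 1504.

11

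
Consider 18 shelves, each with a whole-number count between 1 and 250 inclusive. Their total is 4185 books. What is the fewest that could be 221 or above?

Suppose at most 18 − j of them reach 221; then j values are ≤ 220 and the rest ≤ 250.
The total is then ≤ 220·j + 250·(18 − j) = 4500 − 30j. For this to be ≥ 4185 we need j ≤ 10, so at least 18 − 10 = 8 must reach 221.
Exactly 8 works: 8 values at 250 and 10 at 220 total 4200; lower one of the high values by 15 (still ≥ 221) to hit 4185.

8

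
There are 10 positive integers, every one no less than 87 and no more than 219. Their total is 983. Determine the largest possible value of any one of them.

200

To make one integer as large as possible, make the other 9 as small as possible.
The other 9 contribute at least 9 × 87 = 783, leaving at most 983 − 783 = 200.
Since 200 ≤ 219, this is achievable: one at 200 and 9 at 87.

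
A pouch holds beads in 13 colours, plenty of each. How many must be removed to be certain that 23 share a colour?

287

In the worst case you draw 22 of each of the 13 colours: 13 × 22 = 286.
One more forces 23 of some colour, so 286 + 1 = 287.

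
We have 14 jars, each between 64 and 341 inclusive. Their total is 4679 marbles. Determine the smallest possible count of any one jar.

Minimizing one value means maximizing the remaining 13.
The other 13 contribute at most 13 × 341 = 4433, leaving at least 4679 − 4433 = 246.
Since 246 ≥ 64, this is achievable: one at 246 and 13 at 341.

246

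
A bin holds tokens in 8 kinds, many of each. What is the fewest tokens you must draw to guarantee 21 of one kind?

You could draw 20 of every kind without reaching 21 of any — 160 in all.
One more forces 21 of some kind, so 160 + 1 = 161.

161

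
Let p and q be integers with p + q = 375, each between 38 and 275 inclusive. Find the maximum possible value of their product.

For a fixed sum, the product pq is largest when p and q are as close as possible.
Taking p = 187 and q = 188 (both in [38, 275]) gives pq = 35156.

35156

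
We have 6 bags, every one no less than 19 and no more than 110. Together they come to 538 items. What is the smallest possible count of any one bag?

Minimizing one value means maximizing the remaining 5.
The other 5 can take up 5 × 110 = 550 ≥ 538 − 19, so one bag can sit at its floor of 19.
Achievable: one at 19 and the other 5 totalling 519, which fits since 5 × 19 ≤ 519 ≤ 5 × 110.

19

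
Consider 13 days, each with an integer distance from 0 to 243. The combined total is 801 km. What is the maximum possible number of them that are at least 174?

4

If k of the values are ≥ 174, the total is ≥ 174k + 0(13 − k).
Setting 174k + 0(13 − k) ≤ 801 gives 174k ≤ 801, so k ≤ 4.
k = 4 is achieved by 4 values at 174 and 9 at 0, total 696; add 105 to one value (staying below 174) to reach 801.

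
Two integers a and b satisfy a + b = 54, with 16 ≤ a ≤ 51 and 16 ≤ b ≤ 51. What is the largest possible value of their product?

With a + b fixed, ab peaks when the two are closest together.
Taking a = 27 and b = 27 (both in [16, 51]) gives ab = 729.

729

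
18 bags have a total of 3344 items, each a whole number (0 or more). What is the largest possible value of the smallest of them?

If every one of the 18 were at least 186, the total would be at least 18 × 186 = 3348 > 3344.
Taking 4 copies of 185 and 14 copies of 186 gives exactly 3344, so 185 is attained.

185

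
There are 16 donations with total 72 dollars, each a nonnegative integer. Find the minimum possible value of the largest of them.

5

Some value must be at least ⌈72/16⌉ = 5, since 16 × 4 = 64 < 72.
Equality holds with 8 values of 5 and 8 values of 4.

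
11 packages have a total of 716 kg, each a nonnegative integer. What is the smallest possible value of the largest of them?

The average is 716/11 > 65, so not all 11 can be 65 or less; the largest is ≥ 66.
Achievable: 1 of them at 66 and 10 at 65 total 716.

66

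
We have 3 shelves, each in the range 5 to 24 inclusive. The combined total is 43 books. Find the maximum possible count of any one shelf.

To make one shelf as large as possible, make the other 2 as small as possible.
The other 2 contribute at least 2 × 5 = 10, leaving at most 43 − 10 = 33.
But each shelf is capped at 24, so the maximum is 24.
Achievable: one at 24 and the other 2 totalling 19, which fits since 2 × 5 ≤ 19 ≤ 2 × 24.

24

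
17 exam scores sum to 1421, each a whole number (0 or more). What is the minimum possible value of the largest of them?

The 17 values sum to 1421, so their maximum is at least ⌈1421/17⌉ = 84.
Equality holds with 10 values of 84 and 7 values of 83.

84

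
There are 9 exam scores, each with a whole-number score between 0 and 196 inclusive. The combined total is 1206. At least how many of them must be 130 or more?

If only k of them are at least 130, the other 9 − k are at most 129, so the total is at most k·196 + (9 − k)·129.
This must reach 1206, so k·196 + (9 − k)·129 ≥ 1206, giving k ≥ 1.
Exactly 1 works: 1 value at 196 and 8 at 129 total 1228; lower one of the high values by 22 (still ≥ 130) to hit 1206.

1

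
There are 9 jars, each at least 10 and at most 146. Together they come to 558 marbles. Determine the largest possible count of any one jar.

146

To make one jar as large as possible, make the other 8 as small as possible.
The other 8 contribute at least 8 × 10 = 80, leaving at most 558 − 80 = 478.
But each jar is capped at 146, so the maximum is 146.
Achievable: one at 146 and the other 8 totalling 412, which fits since 8 × 10 ≤ 412 ≤ 8 × 146.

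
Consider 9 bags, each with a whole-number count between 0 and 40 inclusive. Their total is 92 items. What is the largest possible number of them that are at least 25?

3

Suppose k of them are at least 25. Those contribute at least 25 each and the other 9 − k at least 0 each.
So the total is at least 25k + 0(9 − k) = 0 + 25k. This must be ≤ 92, giving k ≤ 3.
k = 3 is achieved by 3 values at 25 and 6 at 0, total 75; add 17 to one value (staying below 25) to reach 92.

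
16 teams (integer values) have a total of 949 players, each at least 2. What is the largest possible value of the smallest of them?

The 16 values sum to 949, so their minimum is at most ⌊949/16⌋ = 59.
Equality holds with 11 values of 59 and 5 values of 60.

59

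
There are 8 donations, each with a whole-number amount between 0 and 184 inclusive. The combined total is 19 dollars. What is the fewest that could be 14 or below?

7

If only k of them are at most 14, the other 8 − k are at least 15, so the total is at least (8 − k)·15 + k·0.
This is ≤ 19, so (8 − k)·15 + 0k ≤ 19, which gives k ≥ 7.
Exactly 7 works: 7 values at 0 and 1 at 15 total 15; raise one of the low values by 4 (still ≤ 14) to hit 19.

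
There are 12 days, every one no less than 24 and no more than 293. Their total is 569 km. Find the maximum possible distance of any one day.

293

To make one day as large as possible, make the other 11 as small as possible.
The other 11 contribute at least 11 × 24 = 264, leaving at most 569 − 264 = 305.
But each day is capped at 293, so the maximum is 293.
Achievable: one at 293 and the other 11 totalling 276, which fits since 11 × 24 ≤ 276 ≤ 11 × 293.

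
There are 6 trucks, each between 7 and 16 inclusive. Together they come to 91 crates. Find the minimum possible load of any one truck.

To make one truck as small as possible, make the other 5 as large as possible.
The other 5 contribute at most 5 × 16 = 80, leaving at least 91 − 80 = 11.
Since 11 ≥ 7, this is achievable: one at 11 and 5 at 16.

11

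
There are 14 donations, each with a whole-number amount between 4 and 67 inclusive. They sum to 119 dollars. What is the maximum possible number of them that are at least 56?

1

If k of the values are ≥ 56, the total is ≥ 56k + 4(14 − k).
Setting 56k + 4(14 − k) ≤ 119 gives 52k ≤ 63, so k ≤ 1.
k = 1 is achieved by 1 value at 56 and 13 at 4, total 108; add 11 to one value (staying below 56) to reach 119.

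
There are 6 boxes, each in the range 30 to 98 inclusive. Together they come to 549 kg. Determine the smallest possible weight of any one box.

To make one box as small as possible, make the other 5 as large as possible.
The other 5 contribute at most 5 × 98 = 490, leaving at least 549 − 490 = 59.
Since 59 ≥ 30, this is achievable: one at 59 and 5 at 98.

59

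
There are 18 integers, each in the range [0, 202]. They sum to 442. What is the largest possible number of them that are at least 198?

2

With k values at 198 or above and the rest at least 0, the sum is at least 0 + 198k.
Since the sum is 442, we need 198k ≤ 442, i.e. k ≤ 2.
k = 2 is achieved by 2 values at 198 and 16 at 0, total 396; add 46 to one value (staying below 198) to reach 442.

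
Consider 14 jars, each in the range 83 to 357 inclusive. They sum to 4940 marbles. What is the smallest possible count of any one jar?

299

To make one jar as small as possible, make the other 13 as large as possible.
The other 13 contribute at most 13 × 357 = 4641, leaving at least 4940 − 4641 = 299.
Since 299 ≥ 83, this is achievable: one at 299 and 13 at 357.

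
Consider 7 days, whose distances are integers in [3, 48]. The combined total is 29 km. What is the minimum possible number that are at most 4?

Each value above 4 is at least 5, contributing at least 5 − 3 = 2 above the floor 3.
The sum exceeds the floor total 21 by 8, so at most ⌊8/2⌋ = 4 exceed 4, and at least 3 are ≤ 4.
Exactly 3 works: 3 values at 3 and 4 at 5 total 29.

3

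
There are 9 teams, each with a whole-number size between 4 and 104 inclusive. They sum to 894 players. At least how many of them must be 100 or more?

Each value short of 100 is at most 99, costing at least 104 − 99 = 5 against the maximum total of 936.
We can afford to lose at most 936 − 894 = 42, so at most ⌊42/5⌋ = 8 fall short, and at least 1 are ≥ 100.
Exactly 1 works: 1 value at 104 and 8 at 99 total 896; lower one of the high values by 2 (still ≥ 100) to hit 894.

1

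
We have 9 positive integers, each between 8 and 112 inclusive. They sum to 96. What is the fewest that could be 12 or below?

If only k of them are at most 12, the other 9 − k are at least 13, so the total is at least (9 − k)·13 + k·8.
This is ≤ 96, so (9 − k)·13 + 8k ≤ 96, which gives k ≥ 5.
Exactly 5 works: 5 values at 8 and 4 at 13 total 92; raise one of the low values by 4 (still ≤ 12) to hit 96.

5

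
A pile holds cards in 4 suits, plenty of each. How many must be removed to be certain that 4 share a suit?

You could draw 3 of every suit without reaching 4 of any — 12 in all.
One more forces 4 of some suit, so 12 + 1 = 13.

13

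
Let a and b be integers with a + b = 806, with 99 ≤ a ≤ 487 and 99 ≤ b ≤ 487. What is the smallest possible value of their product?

ab = a(806 − a) is concave in a, so over [319, 487] it is minimized at an endpoint.
The extreme feasible split is a = 319, b = 487, giving ab = 155353.

155353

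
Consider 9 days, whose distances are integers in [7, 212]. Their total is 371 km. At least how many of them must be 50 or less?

2

If only k of them are at most 50, the other 9 − k are at least 51, so the total is at least (9 − k)·51 + k·7.
This is ≤ 371, so (9 − k)·51 + 7k ≤ 371, which gives k ≥ 2.
Exactly 2 works: 2 values at 7 and 7 at 51 total 371.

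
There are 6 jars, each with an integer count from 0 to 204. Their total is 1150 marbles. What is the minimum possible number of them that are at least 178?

4

Each value short of 178 is at most 177, costing at least 204 − 177 = 27 against the maximum total of 1224.
We can afford to lose at most 1224 − 1150 = 74, so at most ⌊74/27⌋ = 2 fall short, and at least 4 are ≥ 178.
Exactly 4 works: 4 values at 204 and 2 at 177 total 1170; lower one of the high values by 20 (still ≥ 178) to hit 1150.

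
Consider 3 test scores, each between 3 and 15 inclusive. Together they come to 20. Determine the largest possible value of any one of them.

To make one score as large as possible, make the other 2 as small as possible.
The other 2 contribute at least 2 × 3 = 6, leaving at most 20 − 6 = 14.
Since 14 ≤ 15, this is achievable: one at 14 and 2 at 3.

14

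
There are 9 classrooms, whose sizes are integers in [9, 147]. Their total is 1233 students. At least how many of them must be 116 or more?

Each value short of 116 is at most 115, costing at least 147 − 115 = 32 against the maximum total of 1323.
We can afford to lose at most 1323 − 1233 = 90, so at most ⌊90/32⌋ = 2 fall short, and at least 7 are ≥ 116.
Exactly 7 works: 7 values at 147 and 2 at 115 total 1259; lower one of the high values by 26 (still ≥ 116) to hit 1233.

7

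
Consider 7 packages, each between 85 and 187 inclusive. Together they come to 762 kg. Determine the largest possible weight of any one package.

Maximizing one value means minimizing the remaining 6.
The other 6 contribute at least 6 × 85 = 510, leaving at most 762 − 510 = 252.
But each package is capped at 187, so the maximum is 187.
Achievable: one at 187 and the other 6 totalling 575, which fits since 6 × 85 ≤ 575 ≤ 6 × 187.

187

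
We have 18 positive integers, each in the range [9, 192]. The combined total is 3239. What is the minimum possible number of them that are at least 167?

10

Suppose at most 18 − j of them reach 167; then j values are ≤ 166 and the rest ≤ 192.
The total is then ≤ 166·j + 192·(18 − j) = 3456 − 26j. For this to be ≥ 3239 we need j ≤ 8, so at least 18 − 8 = 10 must reach 167.
Exactly 10 works: 10 values at 192 and 8 at 166 total 3248; lower one of the high values by 9 (still ≥ 167) to hit 3239.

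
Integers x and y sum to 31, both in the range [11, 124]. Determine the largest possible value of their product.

With x + y fixed, xy peaks when the two are closest together.
Taking x = 15 and y = 16 (both in [11, 124]) gives xy = 240.

240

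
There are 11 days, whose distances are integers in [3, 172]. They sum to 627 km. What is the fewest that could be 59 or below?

Let j be the number exceeding 59. Then the total is ≥ 60·j + 3·(11 − j) = 33 + 57j.
So 57j ≤ 594 and j ≤ 10; hence at least 11 − 10 = 1 are ≤ 59.
Exactly 1 works: 1 value at 3 and 10 at 60 total 603; raise one of the low values by 24 (still ≤ 59) to hit 627.

1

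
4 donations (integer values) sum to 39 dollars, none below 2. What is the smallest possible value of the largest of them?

Some value must be at least ⌈39/4⌉ = 10, since 4 × 9 = 36 < 39.
Equality holds with 3 values of 10 and 1 value of 9.

10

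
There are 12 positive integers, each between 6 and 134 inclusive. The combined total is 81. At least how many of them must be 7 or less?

Let j be the number exceeding 7. Then the total is ≥ 8·j + 6·(12 − j) = 72 + 2j.
So 2j ≤ 9 and j ≤ 4; hence at least 12 − 4 = 8 are ≤ 7.
Exactly 8 works: 8 values at 6 and 4 at 8 total 80; raise one of the low values by 1 (still ≤ 7) to hit 81.

8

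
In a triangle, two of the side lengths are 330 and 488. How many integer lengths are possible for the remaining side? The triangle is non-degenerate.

The triangle inequality gives |330 − 488| < c < 330 + 488, i.e. 158 < c < 818.
So c can be any integer from 159 to 817: 659 values.

659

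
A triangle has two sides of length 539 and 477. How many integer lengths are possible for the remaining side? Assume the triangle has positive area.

953

The triangle inequality gives |539 − 477| < c < 539 + 477, i.e. 62 < c < 1016.
So c can be any integer from 63 to 1015: 953 values.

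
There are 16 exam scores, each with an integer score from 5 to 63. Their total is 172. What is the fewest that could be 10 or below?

If only k of them are at most 10, the other 16 − k are at least 11, so the total is at least (16 − k)·11 + k·5.
This is ≤ 172, so (16 − k)·11 + 5k ≤ 172, which gives k ≥ 1.
Exactly 1 works: 1 value at 5 and 15 at 11 total 170; raise one of the low values by 2 (still ≤ 10) to hit 172.

1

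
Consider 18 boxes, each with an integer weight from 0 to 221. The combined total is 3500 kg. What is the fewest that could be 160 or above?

11

Each value short of 160 is at most 159, costing at least 221 − 159 = 62 against the maximum total of 3978.
We can afford to lose at most 3978 − 3500 = 478, so at most ⌊478/62⌋ = 7 fall short, and at least 11 are ≥ 160.
Exactly 11 works: 11 values at 221 and 7 at 159 total 3544; lower one of the high values by 44 (still ≥ 160) to hit 3500.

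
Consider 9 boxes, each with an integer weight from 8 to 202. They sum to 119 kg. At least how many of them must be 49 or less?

Let j be the number exceeding 49. Then the total is ≥ 50·j + 8·(9 − j) = 72 + 42j.
So 42j ≤ 47 and j ≤ 1; hence at least 9 − 1 = 8 are ≤ 49.
Exactly 8 works: 8 values at 8 and 1 at 50 total 114; raise one of the low values by 5 (still ≤ 49) to hit 119.

8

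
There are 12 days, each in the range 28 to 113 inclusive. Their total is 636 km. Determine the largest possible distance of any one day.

113

Maximizing one value means minimizing the remaining 11.
The other 11 contribute at least 11 × 28 = 308, leaving at most 636 − 308 = 328.
But each day is capped at 113, so the maximum is 113.
Achievable: one at 113 and the other 11 totalling 523, which fits since 11 × 28 ≤ 523 ≤ 11 × 113.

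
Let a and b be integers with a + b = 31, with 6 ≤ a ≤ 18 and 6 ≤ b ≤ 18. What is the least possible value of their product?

For a fixed sum, ab is smallest when a and b are as far apart as possible.
The extreme feasible split is a = 13, b = 18, giving ab = 234.

234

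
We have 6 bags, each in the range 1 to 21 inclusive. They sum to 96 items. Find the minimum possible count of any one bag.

Minimizing one value means maximizing the remaining 5.
The other 5 can take up 5 × 21 = 105 ≥ 96 − 1, so one bag can sit at its floor of 1.
Achievable: one at 1 and the other 5 totalling 95, which fits since 5 × 1 ≤ 95 ≤ 5 × 21.

1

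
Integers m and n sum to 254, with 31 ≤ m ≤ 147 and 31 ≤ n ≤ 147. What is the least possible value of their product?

15729

mn = m(254 − m) is concave in m, so over [107, 147] it is minimized at an endpoint.
The extreme feasible split is m = 107, n = 147, giving mn = 15729.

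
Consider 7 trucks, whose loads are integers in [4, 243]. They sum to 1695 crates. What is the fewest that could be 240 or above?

6

If only k of them are at least 240, the other 7 − k are at most 239, so the total is at most k·243 + (7 − k)·239.
This must reach 1695, so k·243 + (7 − k)·239 ≥ 1695, giving k ≥ 6.
Exactly 6 works: 6 values at 243 and 1 at 239 total 1697; lower one of the high values by 2 (still ≥ 240) to hit 1695.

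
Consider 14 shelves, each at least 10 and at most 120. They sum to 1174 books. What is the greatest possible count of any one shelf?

To make one shelf as large as possible, make the other 13 as small as possible.
The other 13 contribute at least 13 × 10 = 130, leaving at most 1174 − 130 = 1044.
But each shelf is capped at 120, so the maximum is 120.
Achievable: one at 120 and the other 13 totalling 1054, which fits since 13 × 10 ≤ 1054 ≤ 13 × 120.

120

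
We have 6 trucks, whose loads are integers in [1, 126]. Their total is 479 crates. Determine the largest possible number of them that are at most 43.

Suppose k of them are at most 43. Those contribute at most 43 each and the rest at most 126 each.
So the total is at most 43k + 126(6 − k) = 756 − 83k. This must still be ≥ 479, so k ≤ 3.
k = 3 is achieved by 3 values at 43 and 3 at 126, total 507; lower one of the 126's by 28 (still > 43) to reach 479.

3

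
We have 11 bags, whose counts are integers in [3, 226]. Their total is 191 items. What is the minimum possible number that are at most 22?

Let j be the number exceeding 22. Then the total is ≥ 23·j + 3·(11 − j) = 33 + 20j.
So 20j ≤ 158 and j ≤ 7; hence at least 11 − 7 = 4 are ≤ 22.
Exactly 4 works: 4 values at 3 and 7 at 23 total 173; raise one of the low values by 18 (still ≤ 22) to hit 191.

4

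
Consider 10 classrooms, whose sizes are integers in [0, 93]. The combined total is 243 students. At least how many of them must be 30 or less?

Let j be the number exceeding 30. Then the total is ≥ 31·j + 0·(10 − j) = 0 + 31j.
So 31j ≤ 243 and j ≤ 7; hence at least 10 − 7 = 3 are ≤ 30.
Exactly 3 works: 3 values at 0 and 7 at 31 total 217; raise one of the low values by 26 (still ≤ 30) to hit 243.

3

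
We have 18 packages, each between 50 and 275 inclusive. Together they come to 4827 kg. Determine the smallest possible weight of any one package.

To make one package as small as possible, make the other 17 as large as possible.
The other 17 contribute at most 17 × 275 = 4675, leaving at least 4827 − 4675 = 152.
Since 152 ≥ 50, this is achievable: one at 152 and 17 at 275.

152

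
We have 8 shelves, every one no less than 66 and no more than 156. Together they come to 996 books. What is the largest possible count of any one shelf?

156

Maximizing one value means minimizing the remaining 7.
The other 7 contribute at least 7 × 66 = 462, leaving at most 996 − 462 = 534.
But each shelf is capped at 156, so the maximum is 156.
Achievable: one at 156 and the other 7 totalling 840, which fits since 7 × 66 ≤ 840 ≤ 7 × 156.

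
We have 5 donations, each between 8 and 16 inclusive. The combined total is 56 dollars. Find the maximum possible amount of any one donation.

16

Maximizing one value means minimizing the remaining 4.
The other 4 contribute at least 4 × 8 = 32, leaving at most 56 − 32 = 24.
But each donation is capped at 16, so the maximum is 16.
Achievable: one at 16 and the other 4 totalling 40, which fits since 4 × 8 ≤ 40 ≤ 4 × 16.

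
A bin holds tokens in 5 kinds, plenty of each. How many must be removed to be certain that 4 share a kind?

In the worst case you draw 3 of each of the 5 kinds: 5 × 3 = 15.
One more forces 4 of some kind, so 15 + 1 = 16.

16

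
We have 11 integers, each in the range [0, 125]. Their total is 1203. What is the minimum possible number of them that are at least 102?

If only k of them are at least 102, the other 11 − k are at most 101, so the total is at most k·125 + (11 − k)·101.
This must reach 1203, so k·125 + (11 − k)·101 ≥ 1203, giving k ≥ 4.
Exactly 4 works: 4 values at 125 and 7 at 101 total 1207; lower one of the high values by 4 (still ≥ 102) to hit 1203.

4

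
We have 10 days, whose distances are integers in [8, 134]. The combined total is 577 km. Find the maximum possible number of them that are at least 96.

5

If k of the values are ≥ 96, the total is ≥ 96k + 8(10 − k).
Setting 96k + 8(10 − k) ≤ 577 gives 88k ≤ 497, so k ≤ 5.
k = 5 is achieved by 5 values at 96 and 5 at 8, total 520; add 57 to one value (staying below 96) to reach 577.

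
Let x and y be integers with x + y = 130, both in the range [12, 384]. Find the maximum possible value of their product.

For a fixed sum, the product xy is largest when x and y are as close as possible.
Taking x = 65 and y = 65 (both in [12, 384]) gives xy = 4225.

4225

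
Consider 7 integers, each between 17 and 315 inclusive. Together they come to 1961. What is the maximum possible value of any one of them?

Maximizing one value means minimizing the remaining 6.
The other 6 contribute at least 6 × 17 = 102, leaving at most 1961 − 102 = 1859.
But each integer is capped at 315, so the maximum is 315.
Achievable: one at 315 and the other 6 totalling 1646, which fits since 6 × 17 ≤ 1646 ≤ 6 × 315.

315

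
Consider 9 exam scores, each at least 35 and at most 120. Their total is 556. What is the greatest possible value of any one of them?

120

Maximizing one value means minimizing the remaining 8.
The other 8 contribute at least 8 × 35 = 280, leaving at most 556 − 280 = 276.
But each score is capped at 120, so the maximum is 120.
Achievable: one at 120 and the other 8 totalling 436, which fits since 8 × 35 ≤ 436 ≤ 8 × 120.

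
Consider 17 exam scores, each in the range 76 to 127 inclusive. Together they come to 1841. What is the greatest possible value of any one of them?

Maximizing one value means minimizing the remaining 16.
The other 16 contribute at least 16 × 76 = 1216, leaving at most 1841 − 1216 = 625.
But each score is capped at 127, so the maximum is 127.
Achievable: one at 127 and the other 16 totalling 1714, which fits since 16 × 76 ≤ 1714 ≤ 16 × 127.

127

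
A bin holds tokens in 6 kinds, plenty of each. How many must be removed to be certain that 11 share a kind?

In the worst case you draw 10 of each of the 6 kinds: 6 × 10 = 60.
One more forces 11 of some kind, so 60 + 1 = 61.

61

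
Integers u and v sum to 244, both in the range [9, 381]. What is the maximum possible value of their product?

14884

For a fixed sum, the product uv is largest when u and v are as close as possible.
Taking u = 122 and v = 122 (both in [9, 381]) gives uv = 14884.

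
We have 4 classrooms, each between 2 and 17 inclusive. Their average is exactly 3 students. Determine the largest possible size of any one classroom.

6

Maximizing one value means minimizing the remaining 3.
The total is 4 × 3 = 12.
The other 3 contribute at least 3 × 2 = 6, leaving at most 12 − 6 = 6.
Since 6 ≤ 17, this is achievable: one at 6 and 3 at 2.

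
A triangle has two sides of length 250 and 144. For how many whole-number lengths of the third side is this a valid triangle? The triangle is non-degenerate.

287

The triangle inequality gives |250 − 144| < c < 250 + 144, i.e. 106 < c < 394.
So c can be any integer from 107 to 393: 287 values.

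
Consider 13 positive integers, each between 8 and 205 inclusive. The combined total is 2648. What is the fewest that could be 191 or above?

Suppose at most 13 − j of them reach 191; then j values are ≤ 190 and the rest ≤ 205.
The total is then ≤ 190·j + 205·(13 − j) = 2665 − 15j. For this to be ≥ 2648 we need j ≤ 1, so at least 13 − 1 = 12 must reach 191.
Exactly 12 works: 12 values at 205 and 1 at 190 total 2650; lower one of the high values by 2 (still ≥ 191) to hit 2648.

12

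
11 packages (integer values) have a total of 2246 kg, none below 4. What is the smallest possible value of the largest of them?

205

If every one of the 11 were at most 204, the total would be at most 11 × 204 = 2244 < 2246.
Equality holds with 2 values of 205 and 9 values of 204.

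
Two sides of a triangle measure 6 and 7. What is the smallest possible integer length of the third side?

The third side must exceed |6 − 7| = 1.
The smallest integer above 1 is 2.

2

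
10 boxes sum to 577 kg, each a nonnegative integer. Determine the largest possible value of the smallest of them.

57

If every one of the 10 were at least 58, the total would be at least 10 × 58 = 580 > 577.
Taking 3 copies of 57 and 7 copies of 58 gives exactly 577, so 57 is attained.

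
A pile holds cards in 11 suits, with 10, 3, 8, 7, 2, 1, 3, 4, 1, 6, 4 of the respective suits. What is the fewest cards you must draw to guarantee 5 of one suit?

35

In the worst case you take as many as possible of each suit without reaching 5: 4 + 3 + 4 + 4 + 2 + 1 + 3 + 4 + 1 + 4 + 4 = 34.
The next one must give 5 of some suit, so 34 + 1 = 35.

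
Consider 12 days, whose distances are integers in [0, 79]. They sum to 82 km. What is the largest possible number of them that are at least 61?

If k of the values are ≥ 61, the total is ≥ 61k + 0(12 − k).
Setting 61k + 0(12 − k) ≤ 82 gives 61k ≤ 82, so k ≤ 1.
k = 1 is achieved by 1 value at 61 and 11 at 0, total 61; add 21 to one value (staying below 61) to reach 82.

1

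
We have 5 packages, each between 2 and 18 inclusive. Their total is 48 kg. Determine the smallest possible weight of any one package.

Minimizing one value means maximizing the remaining 4.
The other 4 can take up 4 × 18 = 72 ≥ 48 − 2, so one package can sit at its floor of 2.
Achievable: one at 2 and the other 4 totalling 46, which fits since 4 × 2 ≤ 46 ≤ 4 × 18.

2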